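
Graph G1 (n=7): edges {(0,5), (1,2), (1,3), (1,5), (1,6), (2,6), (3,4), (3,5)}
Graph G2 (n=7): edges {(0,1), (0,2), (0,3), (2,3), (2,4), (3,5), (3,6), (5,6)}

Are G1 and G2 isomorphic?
Yes, isomorphic

The graphs are isomorphic.
One valid mapping φ: V(G1) → V(G2): 0→1, 1→3, 2→5, 3→2, 4→4, 5→0, 6→6

Verify φ preserves adjacency — for each edge of G1, its image is an edge of G2:
  (0,5) → (φ(0),φ(5)) = (0,1) ∈ E(G2) ✓
  (1,2) → (φ(1),φ(2)) = (3,5) ∈ E(G2) ✓
  (1,3) → (φ(1),φ(3)) = (2,3) ∈ E(G2) ✓
  (1,5) → (φ(1),φ(5)) = (0,3) ∈ E(G2) ✓
  (1,6) → (φ(1),φ(6)) = (3,6) ∈ E(G2) ✓
  (2,6) → (φ(2),φ(6)) = (5,6) ∈ E(G2) ✓
  (3,4) → (φ(3),φ(4)) = (2,4) ∈ E(G2) ✓
  (3,5) → (φ(3),φ(5)) = (0,2) ∈ E(G2) ✓
All 8 edges of G1 map to edges of G2, and |E(G1)| = |E(G2)| = 8, so φ is a bijection on edges as well as vertices. Hence G1 ≅ G2.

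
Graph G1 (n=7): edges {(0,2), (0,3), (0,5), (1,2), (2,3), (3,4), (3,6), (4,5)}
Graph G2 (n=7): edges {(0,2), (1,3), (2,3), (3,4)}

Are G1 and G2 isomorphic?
No, not isomorphic

The graphs are NOT isomorphic.

Connected components of G1: 1 component(s) with vertex sets [[0, 1, 2, 3, 4, 5, 6]], sizes [7].
Connected components of G2: 3 component(s) with vertex sets [[5], [6], [0, 1, 2, 3, 4]], sizes [1, 1, 5].
The number of connected components (and the multiset of component sizes) is an isomorphism invariant — an isomorphism maps each component of G1 bijectively onto a component of G2. Since G1 has 1 component(s) and G2 has 3, they cannot be isomorphic.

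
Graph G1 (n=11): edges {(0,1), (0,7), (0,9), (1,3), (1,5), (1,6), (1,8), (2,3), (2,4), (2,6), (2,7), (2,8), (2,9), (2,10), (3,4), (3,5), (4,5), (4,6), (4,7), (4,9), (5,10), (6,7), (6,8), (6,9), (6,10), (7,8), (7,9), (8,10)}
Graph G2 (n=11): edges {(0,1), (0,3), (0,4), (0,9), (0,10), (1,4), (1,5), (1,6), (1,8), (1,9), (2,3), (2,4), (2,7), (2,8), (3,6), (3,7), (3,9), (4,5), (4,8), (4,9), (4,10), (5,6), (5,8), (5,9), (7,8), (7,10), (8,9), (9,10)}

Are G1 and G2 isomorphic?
Yes, isomorphic

The graphs are isomorphic.
One valid mapping φ: V(G1) → V(G2): 0→6, 1→3, 2→4, 3→2, 4→8, 5→7, 6→9, 7→1, 8→0, 9→5, 10→10

Verify φ preserves adjacency — for each edge of G1, its image is an edge of G2:
  (0,1) → (φ(0),φ(1)) = (3,6) ∈ E(G2) ✓
  (0,7) → (φ(0),φ(7)) = (1,6) ∈ E(G2) ✓
  (0,9) → (φ(0),φ(9)) = (5,6) ∈ E(G2) ✓
  (1,3) → (φ(1),φ(3)) = (2,3) ∈ E(G2) ✓
  (1,5) → (φ(1),φ(5)) = (3,7) ∈ E(G2) ✓
  (1,6) → (φ(1),φ(6)) = (3,9) ∈ E(G2) ✓
  (1,8) → (φ(1),φ(8)) = (0,3) ∈ E(G2) ✓
  (2,3) → (φ(2),φ(3)) = (2,4) ∈ E(G2) ✓
  (2,4) → (φ(2),φ(4)) = (4,8) ∈ E(G2) ✓
  (2,6) → (φ(2),φ(6)) = (4,9) ∈ E(G2) ✓
  (2,7) → (φ(2),φ(7)) = (1,4) ∈ E(G2) ✓
  (2,8) → (φ(2),φ(8)) = (0,4) ∈ E(G2) ✓
  (2,9) → (φ(2),φ(9)) = (4,5) ∈ E(G2) ✓
  (2,10) → (φ(2),φ(10)) = (4,10) ∈ E(G2) ✓
  (3,4) → (φ(3),φ(4)) = (2,8) ∈ E(G2) ✓
  (3,5) → (φ(3),φ(5)) = (2,7) ∈ E(G2) ✓
  (4,5) → (φ(4),φ(5)) = (7,8) ∈ E(G2) ✓
  (4,6) → (φ(4),φ(6)) = (8,9) ∈ E(G2) ✓
  (4,7) → (φ(4),φ(7)) = (1,8) ∈ E(G2) ✓
  (4,9) → (φ(4),φ(9)) = (5,8) ∈ E(G2) ✓
  (5,10) → (φ(5),φ(10)) = (7,10) ∈ E(G2) ✓
  (6,7) → (φ(6),φ(7)) = (1,9) ∈ E(G2) ✓
  (6,8) → (φ(6),φ(8)) = (0,9) ∈ E(G2) ✓
  (6,9) → (φ(6),φ(9)) = (5,9) ∈ E(G2) ✓
  (6,10) → (φ(6),φ(10)) = (9,10) ∈ E(G2) ✓
  (7,8) → (φ(7),φ(8)) = (0,1) ∈ E(G2) ✓
  (7,9) → (φ(7),φ(9)) = (1,5) ∈ E(G2) ✓
  (8,10) → (φ(8),φ(10)) = (0,10) ∈ E(G2) ✓
All 28 edges of G1 map to edges of G2, and |E(G1)| = |E(G2)| = 28, so φ is a bijection on edges as well as vertices. Hence G1 ≅ G2.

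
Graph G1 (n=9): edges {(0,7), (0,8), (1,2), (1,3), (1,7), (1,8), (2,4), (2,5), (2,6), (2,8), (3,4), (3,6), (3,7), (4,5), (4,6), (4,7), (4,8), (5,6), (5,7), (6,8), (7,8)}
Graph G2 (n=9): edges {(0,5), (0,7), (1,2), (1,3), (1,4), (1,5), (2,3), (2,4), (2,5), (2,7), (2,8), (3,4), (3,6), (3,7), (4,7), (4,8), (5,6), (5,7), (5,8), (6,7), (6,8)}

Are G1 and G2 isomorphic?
Yes, isomorphic

The graphs are isomorphic.
One valid mapping φ: V(G1) → V(G2): 0→0, 1→6, 2→3, 3→8, 4→2, 5→1, 6→4, 7→5, 8→7

Verify φ preserves adjacency — for each edge of G1, its image is an edge of G2:
  (0,7) → (φ(0),φ(7)) = (0,5) ∈ E(G2) ✓
  (0,8) → (φ(0),φ(8)) = (0,7) ∈ E(G2) ✓
  (1,2) → (φ(1),φ(2)) = (3,6) ∈ E(G2) ✓
  (1,3) → (φ(1),φ(3)) = (6,8) ∈ E(G2) ✓
  (1,7) → (φ(1),φ(7)) = (5,6) ∈ E(G2) ✓
  (1,8) → (φ(1),φ(8)) = (6,7) ∈ E(G2) ✓
  (2,4) → (φ(2),φ(4)) = (2,3) ∈ E(G2) ✓
  (2,5) → (φ(2),φ(5)) = (1,3) ∈ E(G2) ✓
  (2,6) → (φ(2),φ(6)) = (3,4) ∈ E(G2) ✓
  (2,8) → (φ(2),φ(8)) = (3,7) ∈ E(G2) ✓
  (3,4) → (φ(3),φ(4)) = (2,8) ∈ E(G2) ✓
  (3,6) → (φ(3),φ(6)) = (4,8) ∈ E(G2) ✓
  (3,7) → (φ(3),φ(7)) = (5,8) ∈ E(G2) ✓
  (4,5) → (φ(4),φ(5)) = (1,2) ∈ E(G2) ✓
  (4,6) → (φ(4),φ(6)) = (2,4) ∈ E(G2) ✓
  (4,7) → (φ(4),φ(7)) = (2,5) ∈ E(G2) ✓
  (4,8) → (φ(4),φ(8)) = (2,7) ∈ E(G2) ✓
  (5,6) → (φ(5),φ(6)) = (1,4) ∈ E(G2) ✓
  (5,7) → (φ(5),φ(7)) = (1,5) ∈ E(G2) ✓
  (6,8) → (φ(6),φ(8)) = (4,7) ∈ E(G2) ✓
  (7,8) → (φ(7),φ(8)) = (5,7) ∈ E(G2) ✓
All 21 edges of G1 map to edges of G2, and |E(G1)| = |E(G2)| = 21, so φ is a bijection on edges as well as vertices. Hence G1 ≅ G2.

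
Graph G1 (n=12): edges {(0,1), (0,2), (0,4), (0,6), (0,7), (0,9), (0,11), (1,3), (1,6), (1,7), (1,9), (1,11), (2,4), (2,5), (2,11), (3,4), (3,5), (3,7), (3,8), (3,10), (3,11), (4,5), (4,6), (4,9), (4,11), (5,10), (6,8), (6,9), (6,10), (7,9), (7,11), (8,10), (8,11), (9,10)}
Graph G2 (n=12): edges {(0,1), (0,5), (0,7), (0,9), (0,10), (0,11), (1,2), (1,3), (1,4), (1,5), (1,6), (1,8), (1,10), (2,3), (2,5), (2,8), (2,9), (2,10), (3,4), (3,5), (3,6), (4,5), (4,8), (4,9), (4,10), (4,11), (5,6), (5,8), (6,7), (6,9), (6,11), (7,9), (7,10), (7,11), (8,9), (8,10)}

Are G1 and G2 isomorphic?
No, not isomorphic

The graphs are NOT isomorphic.

Counting triangles (3-cliques): G1 has 28, G2 has 29.
Triangle count is an isomorphism invariant, so differing triangle counts rule out isomorphism.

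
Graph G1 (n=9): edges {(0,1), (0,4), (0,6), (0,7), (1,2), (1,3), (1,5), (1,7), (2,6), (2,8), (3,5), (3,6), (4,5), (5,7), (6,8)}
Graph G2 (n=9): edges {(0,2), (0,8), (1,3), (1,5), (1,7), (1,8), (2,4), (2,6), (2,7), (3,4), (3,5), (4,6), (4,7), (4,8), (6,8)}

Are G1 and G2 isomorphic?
Yes, isomorphic

The graphs are isomorphic.
One valid mapping φ: V(G1) → V(G2): 0→8, 1→4, 2→3, 3→7, 4→0, 5→2, 6→1, 7→6, 8→5

Verify φ preserves adjacency — for each edge of G1, its image is an edge of G2:
  (0,1) → (φ(0),φ(1)) = (4,8) ∈ E(G2) ✓
  (0,4) → (φ(0),φ(4)) = (0,8) ∈ E(G2) ✓
  (0,6) → (φ(0),φ(6)) = (1,8) ∈ E(G2) ✓
  (0,7) → (φ(0),φ(7)) = (6,8) ∈ E(G2) ✓
  (1,2) → (φ(1),φ(2)) = (3,4) ∈ E(G2) ✓
  (1,3) → (φ(1),φ(3)) = (4,7) ∈ E(G2) ✓
  (1,5) → (φ(1),φ(5)) = (2,4) ∈ E(G2) ✓
  (1,7) → (φ(1),φ(7)) = (4,6) ∈ E(G2) ✓
  (2,6) → (φ(2),φ(6)) = (1,3) ∈ E(G2) ✓
  (2,8) → (φ(2),φ(8)) = (3,5) ∈ E(G2) ✓
  (3,5) → (φ(3),φ(5)) = (2,7) ∈ E(G2) ✓
  (3,6) → (φ(3),φ(6)) = (1,7) ∈ E(G2) ✓
  (4,5) → (φ(4),φ(5)) = (0,2) ∈ E(G2) ✓
  (5,7) → (φ(5),φ(7)) = (2,6) ∈ E(G2) ✓
  (6,8) → (φ(6),φ(8)) = (1,5) ∈ E(G2) ✓
All 15 edges of G1 map to edges of G2, and |E(G1)| = |E(G2)| = 15, so φ is a bijection on edges as well as vertices. Hence G1 ≅ G2.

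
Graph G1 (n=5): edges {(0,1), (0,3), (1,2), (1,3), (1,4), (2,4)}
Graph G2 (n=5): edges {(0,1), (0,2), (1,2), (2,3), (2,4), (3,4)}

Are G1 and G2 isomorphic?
Yes, isomorphic

The graphs are isomorphic.
One valid mapping φ: V(G1) → V(G2): 0→1, 1→2, 2→3, 3→0, 4→4

Verify φ preserves adjacency — for each edge of G1, its image is an edge of G2:
  (0,1) → (φ(0),φ(1)) = (1,2) ∈ E(G2) ✓
  (0,3) → (φ(0),φ(3)) = (0,1) ∈ E(G2) ✓
  (1,2) → (φ(1),φ(2)) = (2,3) ∈ E(G2) ✓
  (1,3) → (φ(1),φ(3)) = (0,2) ∈ E(G2) ✓
  (1,4) → (φ(1),φ(4)) = (2,4) ∈ E(G2) ✓
  (2,4) → (φ(2),φ(4)) = (3,4) ∈ E(G2) ✓
All 6 edges of G1 map to edges of G2, and |E(G1)| = |E(G2)| = 6, so φ is a bijection on edges as well as vertices. Hence G1 ≅ G2.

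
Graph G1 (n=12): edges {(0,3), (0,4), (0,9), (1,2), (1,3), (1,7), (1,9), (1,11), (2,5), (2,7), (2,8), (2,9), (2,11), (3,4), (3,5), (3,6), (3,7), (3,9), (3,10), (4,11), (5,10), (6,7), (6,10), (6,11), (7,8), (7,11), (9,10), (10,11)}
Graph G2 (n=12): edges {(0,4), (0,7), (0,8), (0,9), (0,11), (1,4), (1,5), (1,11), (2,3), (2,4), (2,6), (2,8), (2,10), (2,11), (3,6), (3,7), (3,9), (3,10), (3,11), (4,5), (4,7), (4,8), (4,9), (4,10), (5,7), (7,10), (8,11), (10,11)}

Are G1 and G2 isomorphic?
Yes, isomorphic

The graphs are isomorphic.
One valid mapping φ: V(G1) → V(G2): 0→5, 1→10, 2→3, 3→4, 4→1, 5→9, 6→8, 7→2, 8→6, 9→7, 10→0, 11→11

Verify φ preserves adjacency — for each edge of G1, its image is an edge of G2:
  (0,3) → (φ(0),φ(3)) = (4,5) ∈ E(G2) ✓
  (0,4) → (φ(0),φ(4)) = (1,5) ∈ E(G2) ✓
  (0,9) → (φ(0),φ(9)) = (5,7) ∈ E(G2) ✓
  (1,2) → (φ(1),φ(2)) = (3,10) ∈ E(G2) ✓
  (1,3) → (φ(1),φ(3)) = (4,10) ∈ E(G2) ✓
  (1,7) → (φ(1),φ(7)) = (2,10) ∈ E(G2) ✓
  (1,9) → (φ(1),φ(9)) = (7,10) ∈ E(G2) ✓
  (1,11) → (φ(1),φ(11)) = (10,11) ∈ E(G2) ✓
  (2,5) → (φ(2),φ(5)) = (3,9) ∈ E(G2) ✓
  (2,7) → (φ(2),φ(7)) = (2,3) ∈ E(G2) ✓
  (2,8) → (φ(2),φ(8)) = (3,6) ∈ E(G2) ✓
  (2,9) → (φ(2),φ(9)) = (3,7) ∈ E(G2) ✓
  (2,11) → (φ(2),φ(11)) = (3,11) ∈ E(G2) ✓
  (3,4) → (φ(3),φ(4)) = (1,4) ∈ E(G2) ✓
  (3,5) → (φ(3),φ(5)) = (4,9) ∈ E(G2) ✓
  (3,6) → (φ(3),φ(6)) = (4,8) ∈ E(G2) ✓
  (3,7) → (φ(3),φ(7)) = (2,4) ∈ E(G2) ✓
  (3,9) → (φ(3),φ(9)) = (4,7) ∈ E(G2) ✓
  (3,10) → (φ(3),φ(10)) = (0,4) ∈ E(G2) ✓
  (4,11) → (φ(4),φ(11)) = (1,11) ∈ E(G2) ✓
  (5,10) → (φ(5),φ(10)) = (0,9) ∈ E(G2) ✓
  (6,7) → (φ(6),φ(7)) = (2,8) ∈ E(G2) ✓
  (6,10) → (φ(6),φ(10)) = (0,8) ∈ E(G2) ✓
  (6,11) → (φ(6),φ(11)) = (8,11) ∈ E(G2) ✓
  (7,8) → (φ(7),φ(8)) = (2,6) ∈ E(G2) ✓
  (7,11) → (φ(7),φ(11)) = (2,11) ∈ E(G2) ✓
  (9,10) → (φ(9),φ(10)) = (0,7) ∈ E(G2) ✓
  (10,11) → (φ(10),φ(11)) = (0,11) ∈ E(G2) ✓
All 28 edges of G1 map to edges of G2, and |E(G1)| = |E(G2)| = 28, so φ is a bijection on edges as well as vertices. Hence G1 ≅ G2.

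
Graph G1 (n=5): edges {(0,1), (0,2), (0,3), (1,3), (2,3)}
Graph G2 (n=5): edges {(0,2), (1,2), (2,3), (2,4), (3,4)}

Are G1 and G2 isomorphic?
No, not isomorphic

The graphs are NOT isomorphic.

Counting triangles (3-cliques): G1 has 2, G2 has 1.
Triangle count is an isomorphism invariant, so differing triangle counts rule out isomorphism.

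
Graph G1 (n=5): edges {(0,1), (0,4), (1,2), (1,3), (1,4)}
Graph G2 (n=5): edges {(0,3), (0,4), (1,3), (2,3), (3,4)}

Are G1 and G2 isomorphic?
Yes, isomorphic

The graphs are isomorphic.
One valid mapping φ: V(G1) → V(G2): 0→0, 1→3, 2→1, 3→2, 4→4

Verify φ preserves adjacency — for each edge of G1, its image is an edge of G2:
  (0,1) → (φ(0),φ(1)) = (0,3) ∈ E(G2) ✓
  (0,4) → (φ(0),φ(4)) = (0,4) ∈ E(G2) ✓
  (1,2) → (φ(1),φ(2)) = (1,3) ∈ E(G2) ✓
  (1,3) → (φ(1),φ(3)) = (2,3) ∈ E(G2) ✓
  (1,4) → (φ(1),φ(4)) = (3,4) ∈ E(G2) ✓
All 5 edges of G1 map to edges of G2, and |E(G1)| = |E(G2)| = 5, so φ is a bijection on edges as well as vertices. Hence G1 ≅ G2.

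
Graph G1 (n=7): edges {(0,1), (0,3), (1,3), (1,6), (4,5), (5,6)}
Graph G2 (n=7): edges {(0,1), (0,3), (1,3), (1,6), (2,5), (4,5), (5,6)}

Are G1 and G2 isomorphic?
No, not isomorphic

The graphs are NOT isomorphic.

Counting edges: G1 has 6 edge(s); G2 has 7 edge(s).
Edge count is an isomorphism invariant (a bijection on vertices induces a bijection on edges), so differing edge counts rule out isomorphism.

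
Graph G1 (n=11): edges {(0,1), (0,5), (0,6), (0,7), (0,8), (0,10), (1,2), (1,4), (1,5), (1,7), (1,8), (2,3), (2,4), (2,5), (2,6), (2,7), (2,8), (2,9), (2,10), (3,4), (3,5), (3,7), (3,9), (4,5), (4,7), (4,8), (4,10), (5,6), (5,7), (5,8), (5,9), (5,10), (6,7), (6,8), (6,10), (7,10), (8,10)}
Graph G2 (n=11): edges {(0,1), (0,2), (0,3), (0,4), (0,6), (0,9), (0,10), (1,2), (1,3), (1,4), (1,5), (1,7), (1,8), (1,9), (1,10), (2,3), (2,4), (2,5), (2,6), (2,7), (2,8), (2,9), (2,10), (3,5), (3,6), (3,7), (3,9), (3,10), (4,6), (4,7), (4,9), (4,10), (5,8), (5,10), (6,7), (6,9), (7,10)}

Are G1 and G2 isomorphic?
Yes, isomorphic

The graphs are isomorphic.
One valid mapping φ: V(G1) → V(G2): 0→6, 1→7, 2→1, 3→5, 4→10, 5→2, 6→9, 7→3, 8→4, 9→8, 10→0

Verify φ preserves adjacency — for each edge of G1, its image is an edge of G2:
  (0,1) → (φ(0),φ(1)) = (6,7) ∈ E(G2) ✓
  (0,5) → (φ(0),φ(5)) = (2,6) ∈ E(G2) ✓
  (0,6) → (φ(0),φ(6)) = (6,9) ∈ E(G2) ✓
  (0,7) → (φ(0),φ(7)) = (3,6) ∈ E(G2) ✓
  (0,8) → (φ(0),φ(8)) = (4,6) ∈ E(G2) ✓
  (0,10) → (φ(0),φ(10)) = (0,6) ∈ E(G2) ✓
  (1,2) → (φ(1),φ(2)) = (1,7) ∈ E(G2) ✓
  (1,4) → (φ(1),φ(4)) = (7,10) ∈ E(G2) ✓
  (1,5) → (φ(1),φ(5)) = (2,7) ∈ E(G2) ✓
  (1,7) → (φ(1),φ(7)) = (3,7) ∈ E(G2) ✓
  (1,8) → (φ(1),φ(8)) = (4,7) ∈ E(G2) ✓
  (2,3) → (φ(2),φ(3)) = (1,5) ∈ E(G2) ✓
  (2,4) → (φ(2),φ(4)) = (1,10) ∈ E(G2) ✓
  (2,5) → (φ(2),φ(5)) = (1,2) ∈ E(G2) ✓
  (2,6) → (φ(2),φ(6)) = (1,9) ∈ E(G2) ✓
  (2,7) → (φ(2),φ(7)) = (1,3) ∈ E(G2) ✓
  (2,8) → (φ(2),φ(8)) = (1,4) ∈ E(G2) ✓
  (2,9) → (φ(2),φ(9)) = (1,8) ∈ E(G2) ✓
  (2,10) → (φ(2),φ(10)) = (0,1) ∈ E(G2) ✓
  (3,4) → (φ(3),φ(4)) = (5,10) ∈ E(G2) ✓
  (3,5) → (φ(3),φ(5)) = (2,5) ∈ E(G2) ✓
  (3,7) → (φ(3),φ(7)) = (3,5) ∈ E(G2) ✓
  (3,9) → (φ(3),φ(9)) = (5,8) ∈ E(G2) ✓
  (4,5) → (φ(4),φ(5)) = (2,10) ∈ E(G2) ✓
  (4,7) → (φ(4),φ(7)) = (3,10) ∈ E(G2) ✓
  (4,8) → (φ(4),φ(8)) = (4,10) ∈ E(G2) ✓
  (4,10) → (φ(4),φ(10)) = (0,10) ∈ E(G2) ✓
  (5,6) → (φ(5),φ(6)) = (2,9) ∈ E(G2) ✓
  (5,7) → (φ(5),φ(7)) = (2,3) ∈ E(G2) ✓
  (5,8) → (φ(5),φ(8)) = (2,4) ∈ E(G2) ✓
  (5,9) → (φ(5),φ(9)) = (2,8) ∈ E(G2) ✓
  (5,10) → (φ(5),φ(10)) = (0,2) ∈ E(G2) ✓
  (6,7) → (φ(6),φ(7)) = (3,9) ∈ E(G2) ✓
  (6,8) → (φ(6),φ(8)) = (4,9) ∈ E(G2) ✓
  (6,10) → (φ(6),φ(10)) = (0,9) ∈ E(G2) ✓
  (7,10) → (φ(7),φ(10)) = (0,3) ∈ E(G2) ✓
  (8,10) → (φ(8),φ(10)) = (0,4) ∈ E(G2) ✓
All 37 edges of G1 map to edges of G2, and |E(G1)| = |E(G2)| = 37, so φ is a bijection on edges as well as vertices. Hence G1 ≅ G2.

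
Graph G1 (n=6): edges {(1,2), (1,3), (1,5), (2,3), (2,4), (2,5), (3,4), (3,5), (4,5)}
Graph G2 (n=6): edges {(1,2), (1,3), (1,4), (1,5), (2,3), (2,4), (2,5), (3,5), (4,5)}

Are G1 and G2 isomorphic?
Yes, isomorphic

The graphs are isomorphic.
One valid mapping φ: V(G1) → V(G2): 0→0, 1→4, 2→1, 3→5, 4→3, 5→2

Verify φ preserves adjacency — for each edge of G1, its image is an edge of G2:
  (1,2) → (φ(1),φ(2)) = (1,4) ∈ E(G2) ✓
  (1,3) → (φ(1),φ(3)) = (4,5) ∈ E(G2) ✓
  (1,5) → (φ(1),φ(5)) = (2,4) ∈ E(G2) ✓
  (2,3) → (φ(2),φ(3)) = (1,5) ∈ E(G2) ✓
  (2,4) → (φ(2),φ(4)) = (1,3) ∈ E(G2) ✓
  (2,5) → (φ(2),φ(5)) = (1,2) ∈ E(G2) ✓
  (3,4) → (φ(3),φ(4)) = (3,5) ∈ E(G2) ✓
  (3,5) → (φ(3),φ(5)) = (2,5) ∈ E(G2) ✓
  (4,5) → (φ(4),φ(5)) = (2,3) ∈ E(G2) ✓
All 9 edges of G1 map to edges of G2, and |E(G1)| = |E(G2)| = 9, so φ is a bijection on edges as well as vertices. Hence G1 ≅ G2.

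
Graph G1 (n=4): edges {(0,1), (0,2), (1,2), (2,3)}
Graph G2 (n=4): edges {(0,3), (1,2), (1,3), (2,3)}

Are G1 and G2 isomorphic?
Yes, isomorphic

The graphs are isomorphic.
One valid mapping φ: V(G1) → V(G2): 0→1, 1→2, 2→3, 3→0

Verify φ preserves adjacency — for each edge of G1, its image is an edge of G2:
  (0,1) → (φ(0),φ(1)) = (1,2) ∈ E(G2) ✓
  (0,2) → (φ(0),φ(2)) = (1,3) ∈ E(G2) ✓
  (1,2) → (φ(1),φ(2)) = (2,3) ∈ E(G2) ✓
  (2,3) → (φ(2),φ(3)) = (0,3) ∈ E(G2) ✓
All 4 edges of G1 map to edges of G2, and |E(G1)| = |E(G2)| = 4, so φ is a bijection on edges as well as vertices. Hence G1 ≅ G2.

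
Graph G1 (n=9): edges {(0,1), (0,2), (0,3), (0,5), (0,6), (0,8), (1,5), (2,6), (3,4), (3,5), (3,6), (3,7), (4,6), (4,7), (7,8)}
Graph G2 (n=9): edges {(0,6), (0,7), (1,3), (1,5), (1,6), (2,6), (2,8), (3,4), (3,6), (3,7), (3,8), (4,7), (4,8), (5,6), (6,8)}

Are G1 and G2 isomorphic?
Yes, isomorphic

The graphs are isomorphic.
One valid mapping φ: V(G1) → V(G2): 0→6, 1→5, 2→2, 3→3, 4→4, 5→1, 6→8, 7→7, 8→0

Verify φ preserves adjacency — for each edge of G1, its image is an edge of G2:
  (0,1) → (φ(0),φ(1)) = (5,6) ∈ E(G2) ✓
  (0,2) → (φ(0),φ(2)) = (2,6) ∈ E(G2) ✓
  (0,3) → (φ(0),φ(3)) = (3,6) ∈ E(G2) ✓
  (0,5) → (φ(0),φ(5)) = (1,6) ∈ E(G2) ✓
  (0,6) → (φ(0),φ(6)) = (6,8) ∈ E(G2) ✓
  (0,8) → (φ(0),φ(8)) = (0,6) ∈ E(G2) ✓
  (1,5) → (φ(1),φ(5)) = (1,5) ∈ E(G2) ✓
  (2,6) → (φ(2),φ(6)) = (2,8) ∈ E(G2) ✓
  (3,4) → (φ(3),φ(4)) = (3,4) ∈ E(G2) ✓
  (3,5) → (φ(3),φ(5)) = (1,3) ∈ E(G2) ✓
  (3,6) → (φ(3),φ(6)) = (3,8) ∈ E(G2) ✓
  (3,7) → (φ(3),φ(7)) = (3,7) ∈ E(G2) ✓
  (4,6) → (φ(4),φ(6)) = (4,8) ∈ E(G2) ✓
  (4,7) → (φ(4),φ(7)) = (4,7) ∈ E(G2) ✓
  (7,8) → (φ(7),φ(8)) = (0,7) ∈ E(G2) ✓
All 15 edges of G1 map to edges of G2, and |E(G1)| = |E(G2)| = 15, so φ is a bijection on edges as well as vertices. Hence G1 ≅ G2.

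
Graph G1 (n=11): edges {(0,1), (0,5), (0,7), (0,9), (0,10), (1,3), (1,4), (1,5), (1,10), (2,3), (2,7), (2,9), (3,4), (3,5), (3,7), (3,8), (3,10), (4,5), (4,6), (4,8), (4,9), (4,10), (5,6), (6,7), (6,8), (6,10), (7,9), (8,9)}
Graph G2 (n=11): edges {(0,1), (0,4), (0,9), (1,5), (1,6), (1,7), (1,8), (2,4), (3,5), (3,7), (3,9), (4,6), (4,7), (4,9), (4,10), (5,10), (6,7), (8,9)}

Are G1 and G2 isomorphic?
No, not isomorphic

The graphs are NOT isomorphic.

Counting triangles (3-cliques): G1 has 17, G2 has 3.
Triangle count is an isomorphism invariant, so differing triangle counts rule out isomorphism.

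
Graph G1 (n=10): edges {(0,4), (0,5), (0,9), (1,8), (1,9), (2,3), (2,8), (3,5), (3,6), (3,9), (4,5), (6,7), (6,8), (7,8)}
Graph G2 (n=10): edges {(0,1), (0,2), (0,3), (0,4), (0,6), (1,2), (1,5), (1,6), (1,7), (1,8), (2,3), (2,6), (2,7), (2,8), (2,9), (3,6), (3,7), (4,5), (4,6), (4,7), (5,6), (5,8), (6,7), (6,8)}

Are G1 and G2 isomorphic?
No, not isomorphic

The graphs are NOT isomorphic.

Degrees in G1: deg(0)=3, deg(1)=2, deg(2)=2, deg(3)=4, deg(4)=2, deg(5)=3, deg(6)=3, deg(7)=2, deg(8)=4, deg(9)=3.
Sorted degree sequence of G1: [4, 4, 3, 3, 3, 3, 2, 2, 2, 2].
Degrees in G2: deg(0)=5, deg(1)=6, deg(2)=7, deg(3)=4, deg(4)=4, deg(5)=4, deg(6)=8, deg(7)=5, deg(8)=4, deg(9)=1.
Sorted degree sequence of G2: [8, 7, 6, 5, 5, 4, 4, 4, 4, 1].
The (sorted) degree sequence is an isomorphism invariant, so since G1 and G2 have different degree sequences they cannot be isomorphic.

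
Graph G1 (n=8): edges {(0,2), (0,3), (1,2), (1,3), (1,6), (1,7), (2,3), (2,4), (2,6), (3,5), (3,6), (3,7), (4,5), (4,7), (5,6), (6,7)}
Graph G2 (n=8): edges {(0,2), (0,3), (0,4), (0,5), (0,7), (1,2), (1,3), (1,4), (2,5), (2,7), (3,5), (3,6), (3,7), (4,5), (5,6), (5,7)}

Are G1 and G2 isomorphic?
Yes, isomorphic

The graphs are isomorphic.
One valid mapping φ: V(G1) → V(G2): 0→6, 1→7, 2→3, 3→5, 4→1, 5→4, 6→0, 7→2

Verify φ preserves adjacency — for each edge of G1, its image is an edge of G2:
  (0,2) → (φ(0),φ(2)) = (3,6) ∈ E(G2) ✓
  (0,3) → (φ(0),φ(3)) = (5,6) ∈ E(G2) ✓
  (1,2) → (φ(1),φ(2)) = (3,7) ∈ E(G2) ✓
  (1,3) → (φ(1),φ(3)) = (5,7) ∈ E(G2) ✓
  (1,6) → (φ(1),φ(6)) = (0,7) ∈ E(G2) ✓
  (1,7) → (φ(1),φ(7)) = (2,7) ∈ E(G2) ✓
  (2,3) → (φ(2),φ(3)) = (3,5) ∈ E(G2) ✓
  (2,4) → (φ(2),φ(4)) = (1,3) ∈ E(G2) ✓
  (2,6) → (φ(2),φ(6)) = (0,3) ∈ E(G2) ✓
  (3,5) → (φ(3),φ(5)) = (4,5) ∈ E(G2) ✓
  (3,6) → (φ(3),φ(6)) = (0,5) ∈ E(G2) ✓
  (3,7) → (φ(3),φ(7)) = (2,5) ∈ E(G2) ✓
  (4,5) → (φ(4),φ(5)) = (1,4) ∈ E(G2) ✓
  (4,7) → (φ(4),φ(7)) = (1,2) ∈ E(G2) ✓
  (5,6) → (φ(5),φ(6)) = (0,4) ∈ E(G2) ✓
  (6,7) → (φ(6),φ(7)) = (0,2) ∈ E(G2) ✓
All 16 edges of G1 map to edges of G2, and |E(G1)| = |E(G2)| = 16, so φ is a bijection on edges as well as vertices. Hence G1 ≅ G2.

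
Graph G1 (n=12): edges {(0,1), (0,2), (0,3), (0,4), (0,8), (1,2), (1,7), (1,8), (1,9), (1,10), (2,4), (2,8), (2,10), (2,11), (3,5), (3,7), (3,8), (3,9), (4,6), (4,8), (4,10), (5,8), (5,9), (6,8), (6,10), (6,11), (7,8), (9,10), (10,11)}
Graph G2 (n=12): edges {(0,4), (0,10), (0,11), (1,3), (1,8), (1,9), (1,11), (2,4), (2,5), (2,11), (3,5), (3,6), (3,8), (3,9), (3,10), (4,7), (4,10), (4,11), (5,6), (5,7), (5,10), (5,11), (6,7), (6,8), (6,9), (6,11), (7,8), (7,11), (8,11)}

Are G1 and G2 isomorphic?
Yes, isomorphic

The graphs are isomorphic.
One valid mapping φ: V(G1) → V(G2): 0→7, 1→5, 2→6, 3→4, 4→8, 5→0, 6→1, 7→2, 8→11, 9→10, 10→3, 11→9

Verify φ preserves adjacency — for each edge of G1, its image is an edge of G2:
  (0,1) → (φ(0),φ(1)) = (5,7) ∈ E(G2) ✓
  (0,2) → (φ(0),φ(2)) = (6,7) ∈ E(G2) ✓
  (0,3) → (φ(0),φ(3)) = (4,7) ∈ E(G2) ✓
  (0,4) → (φ(0),φ(4)) = (7,8) ∈ E(G2) ✓
  (0,8) → (φ(0),φ(8)) = (7,11) ∈ E(G2) ✓
  (1,2) → (φ(1),φ(2)) = (5,6) ∈ E(G2) ✓
  (1,7) → (φ(1),φ(7)) = (2,5) ∈ E(G2) ✓
  (1,8) → (φ(1),φ(8)) = (5,11) ∈ E(G2) ✓
  (1,9) → (φ(1),φ(9)) = (5,10) ∈ E(G2) ✓
  (1,10) → (φ(1),φ(10)) = (3,5) ∈ E(G2) ✓
  (2,4) → (φ(2),φ(4)) = (6,8) ∈ E(G2) ✓
  (2,8) → (φ(2),φ(8)) = (6,11) ∈ E(G2) ✓
  (2,10) → (φ(2),φ(10)) = (3,6) ∈ E(G2) ✓
  (2,11) → (φ(2),φ(11)) = (6,9) ∈ E(G2) ✓
  (3,5) → (φ(3),φ(5)) = (0,4) ∈ E(G2) ✓
  (3,7) → (φ(3),φ(7)) = (2,4) ∈ E(G2) ✓
  (3,8) → (φ(3),φ(8)) = (4,11) ∈ E(G2) ✓
  (3,9) → (φ(3),φ(9)) = (4,10) ∈ E(G2) ✓
  (4,6) → (φ(4),φ(6)) = (1,8) ∈ E(G2) ✓
  (4,8) → (φ(4),φ(8)) = (8,11) ∈ E(G2) ✓
  (4,10) → (φ(4),φ(10)) = (3,8) ∈ E(G2) ✓
  (5,8) → (φ(5),φ(8)) = (0,11) ∈ E(G2) ✓
  (5,9) → (φ(5),φ(9)) = (0,10) ∈ E(G2) ✓
  (6,8) → (φ(6),φ(8)) = (1,11) ∈ E(G2) ✓
  (6,10) → (φ(6),φ(10)) = (1,3) ∈ E(G2) ✓
  (6,11) → (φ(6),φ(11)) = (1,9) ∈ E(G2) ✓
  (7,8) → (φ(7),φ(8)) = (2,11) ∈ E(G2) ✓
  (9,10) → (φ(9),φ(10)) = (3,10) ∈ E(G2) ✓
  (10,11) → (φ(10),φ(11)) = (3,9) ∈ E(G2) ✓
All 29 edges of G1 map to edges of G2, and |E(G1)| = |E(G2)| = 29, so φ is a bijection on edges as well as vertices. Hence G1 ≅ G2.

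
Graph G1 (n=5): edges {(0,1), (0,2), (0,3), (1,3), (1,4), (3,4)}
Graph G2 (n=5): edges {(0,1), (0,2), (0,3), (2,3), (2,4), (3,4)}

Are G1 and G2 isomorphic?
Yes, isomorphic

The graphs are isomorphic.
One valid mapping φ: V(G1) → V(G2): 0→0, 1→3, 2→1, 3→2, 4→4

Verify φ preserves adjacency — for each edge of G1, its image is an edge of G2:
  (0,1) → (φ(0),φ(1)) = (0,3) ∈ E(G2) ✓
  (0,2) → (φ(0),φ(2)) = (0,1) ∈ E(G2) ✓
  (0,3) → (φ(0),φ(3)) = (0,2) ∈ E(G2) ✓
  (1,3) → (φ(1),φ(3)) = (2,3) ∈ E(G2) ✓
  (1,4) → (φ(1),φ(4)) = (3,4) ∈ E(G2) ✓
  (3,4) → (φ(3),φ(4)) = (2,4) ∈ E(G2) ✓
All 6 edges of G1 map to edges of G2, and |E(G1)| = |E(G2)| = 6, so φ is a bijection on edges as well as vertices. Hence G1 ≅ G2.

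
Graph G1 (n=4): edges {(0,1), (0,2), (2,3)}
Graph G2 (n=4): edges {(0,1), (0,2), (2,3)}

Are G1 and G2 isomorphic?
Yes, isomorphic

The graphs are isomorphic.
One valid mapping φ: V(G1) → V(G2): 0→2, 1→3, 2→0, 3→1

Verify φ preserves adjacency — for each edge of G1, its image is an edge of G2:
  (0,1) → (φ(0),φ(1)) = (2,3) ∈ E(G2) ✓
  (0,2) → (φ(0),φ(2)) = (0,2) ∈ E(G2) ✓
  (2,3) → (φ(2),φ(3)) = (0,1) ∈ E(G2) ✓
All 3 edges of G1 map to edges of G2, and |E(G1)| = |E(G2)| = 3, so φ is a bijection on edges as well as vertices. Hence G1 ≅ G2.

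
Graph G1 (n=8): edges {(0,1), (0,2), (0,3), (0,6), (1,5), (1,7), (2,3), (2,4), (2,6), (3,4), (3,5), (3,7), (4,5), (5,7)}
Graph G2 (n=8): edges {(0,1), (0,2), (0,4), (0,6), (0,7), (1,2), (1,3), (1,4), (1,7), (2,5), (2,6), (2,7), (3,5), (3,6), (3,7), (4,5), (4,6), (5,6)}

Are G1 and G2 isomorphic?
No, not isomorphic

The graphs are NOT isomorphic.

Counting triangles (3-cliques): G1 has 6, G2 has 11.
Triangle count is an isomorphism invariant, so differing triangle counts rule out isomorphism.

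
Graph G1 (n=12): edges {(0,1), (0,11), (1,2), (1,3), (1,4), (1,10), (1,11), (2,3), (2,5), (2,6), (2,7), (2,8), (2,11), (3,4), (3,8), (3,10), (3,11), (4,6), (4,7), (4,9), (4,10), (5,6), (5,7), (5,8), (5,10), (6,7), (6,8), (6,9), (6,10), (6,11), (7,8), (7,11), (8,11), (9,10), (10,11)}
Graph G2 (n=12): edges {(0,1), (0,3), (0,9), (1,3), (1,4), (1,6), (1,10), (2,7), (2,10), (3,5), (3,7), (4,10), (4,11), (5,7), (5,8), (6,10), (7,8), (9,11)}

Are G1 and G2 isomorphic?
No, not isomorphic

The graphs are NOT isomorphic.

Degrees in G1: deg(0)=2, deg(1)=6, deg(2)=7, deg(3)=6, deg(4)=6, deg(5)=5, deg(6)=8, deg(7)=6, deg(8)=6, deg(9)=3, deg(10)=7, deg(11)=8.
Sorted degree sequence of G1: [8, 8, 7, 7, 6, 6, 6, 6, 6, 5, 3, 2].
Degrees in G2: deg(0)=3, deg(1)=5, deg(2)=2, deg(3)=4, deg(4)=3, deg(5)=3, deg(6)=2, deg(7)=4, deg(8)=2, deg(9)=2, deg(10)=4, deg(11)=2.
Sorted degree sequence of G2: [5, 4, 4, 4, 3, 3, 3, 2, 2, 2, 2, 2].
The (sorted) degree sequence is an isomorphism invariant, so since G1 and G2 have different degree sequences they cannot be isomorphic.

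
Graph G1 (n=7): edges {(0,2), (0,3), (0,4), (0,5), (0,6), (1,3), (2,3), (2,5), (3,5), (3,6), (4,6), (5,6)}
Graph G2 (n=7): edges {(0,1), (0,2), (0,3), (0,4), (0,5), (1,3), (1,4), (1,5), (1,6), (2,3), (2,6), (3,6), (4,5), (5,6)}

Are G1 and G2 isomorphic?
No, not isomorphic

The graphs are NOT isomorphic.

Degrees in G1: deg(0)=5, deg(1)=1, deg(2)=3, deg(3)=5, deg(4)=2, deg(5)=4, deg(6)=4.
Sorted degree sequence of G1: [5, 5, 4, 4, 3, 2, 1].
Degrees in G2: deg(0)=5, deg(1)=5, deg(2)=3, deg(3)=4, deg(4)=3, deg(5)=4, deg(6)=4.
Sorted degree sequence of G2: [5, 5, 4, 4, 4, 3, 3].
The (sorted) degree sequence is an isomorphism invariant, so since G1 and G2 have different degree sequences they cannot be isomorphic.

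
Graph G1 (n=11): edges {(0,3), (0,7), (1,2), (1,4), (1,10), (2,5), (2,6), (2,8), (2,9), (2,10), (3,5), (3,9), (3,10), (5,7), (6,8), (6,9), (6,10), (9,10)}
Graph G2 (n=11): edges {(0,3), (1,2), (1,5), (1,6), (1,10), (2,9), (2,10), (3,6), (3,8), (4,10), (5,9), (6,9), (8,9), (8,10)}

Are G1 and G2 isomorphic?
No, not isomorphic

The graphs are NOT isomorphic.

Connected components of G1: 1 component(s) with vertex sets [[0, 1, 2, 3, 4, 5, 6, 7, 8, 9, 10]], sizes [11].
Connected components of G2: 2 component(s) with vertex sets [[7], [0, 1, 2, 3, 4, 5, 6, 8, 9, 10]], sizes [1, 10].
The number of connected components (and the multiset of component sizes) is an isomorphism invariant — an isomorphism maps each component of G1 bijectively onto a component of G2. Since G1 has 1 component(s) and G2 has 2, they cannot be isomorphic.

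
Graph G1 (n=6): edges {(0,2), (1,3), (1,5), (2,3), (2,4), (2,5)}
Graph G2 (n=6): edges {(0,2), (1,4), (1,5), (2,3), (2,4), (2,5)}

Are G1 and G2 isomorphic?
Yes, isomorphic

The graphs are isomorphic.
One valid mapping φ: V(G1) → V(G2): 0→3, 1→1, 2→2, 3→4, 4→0, 5→5

Verify φ preserves adjacency — for each edge of G1, its image is an edge of G2:
  (0,2) → (φ(0),φ(2)) = (2,3) ∈ E(G2) ✓
  (1,3) → (φ(1),φ(3)) = (1,4) ∈ E(G2) ✓
  (1,5) → (φ(1),φ(5)) = (1,5) ∈ E(G2) ✓
  (2,3) → (φ(2),φ(3)) = (2,4) ∈ E(G2) ✓
  (2,4) → (φ(2),φ(4)) = (0,2) ∈ E(G2) ✓
  (2,5) → (φ(2),φ(5)) = (2,5) ∈ E(G2) ✓
All 6 edges of G1 map to edges of G2, and |E(G1)| = |E(G2)| = 6, so φ is a bijection on edges as well as vertices. Hence G1 ≅ G2.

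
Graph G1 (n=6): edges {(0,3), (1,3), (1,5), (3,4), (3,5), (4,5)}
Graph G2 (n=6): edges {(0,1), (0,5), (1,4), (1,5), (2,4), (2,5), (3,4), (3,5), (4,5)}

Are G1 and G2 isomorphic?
No, not isomorphic

The graphs are NOT isomorphic.

Degrees in G1: deg(0)=1, deg(1)=2, deg(2)=0, deg(3)=4, deg(4)=2, deg(5)=3.
Sorted degree sequence of G1: [4, 3, 2, 2, 1, 0].
Degrees in G2: deg(0)=2, deg(1)=3, deg(2)=2, deg(3)=2, deg(4)=4, deg(5)=5.
Sorted degree sequence of G2: [5, 4, 3, 2, 2, 2].
The (sorted) degree sequence is an isomorphism invariant, so since G1 and G2 have different degree sequences they cannot be isomorphic.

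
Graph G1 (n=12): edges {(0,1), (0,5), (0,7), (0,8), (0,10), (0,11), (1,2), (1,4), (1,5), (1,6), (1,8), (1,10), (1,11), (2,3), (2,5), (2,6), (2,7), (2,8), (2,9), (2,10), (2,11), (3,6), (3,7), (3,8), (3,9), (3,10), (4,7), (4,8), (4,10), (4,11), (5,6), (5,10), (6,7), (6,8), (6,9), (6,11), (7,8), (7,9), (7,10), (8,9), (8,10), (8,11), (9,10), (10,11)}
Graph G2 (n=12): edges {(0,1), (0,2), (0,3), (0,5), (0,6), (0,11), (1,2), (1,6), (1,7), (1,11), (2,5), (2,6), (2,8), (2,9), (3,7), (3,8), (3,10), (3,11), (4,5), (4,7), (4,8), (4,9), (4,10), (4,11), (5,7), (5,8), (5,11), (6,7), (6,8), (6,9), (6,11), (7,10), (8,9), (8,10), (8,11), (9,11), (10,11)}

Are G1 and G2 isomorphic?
No, not isomorphic

The graphs are NOT isomorphic.

Counting triangles (3-cliques): G1 has 67, G2 has 34.
Triangle count is an isomorphism invariant, so differing triangle counts rule out isomorphism.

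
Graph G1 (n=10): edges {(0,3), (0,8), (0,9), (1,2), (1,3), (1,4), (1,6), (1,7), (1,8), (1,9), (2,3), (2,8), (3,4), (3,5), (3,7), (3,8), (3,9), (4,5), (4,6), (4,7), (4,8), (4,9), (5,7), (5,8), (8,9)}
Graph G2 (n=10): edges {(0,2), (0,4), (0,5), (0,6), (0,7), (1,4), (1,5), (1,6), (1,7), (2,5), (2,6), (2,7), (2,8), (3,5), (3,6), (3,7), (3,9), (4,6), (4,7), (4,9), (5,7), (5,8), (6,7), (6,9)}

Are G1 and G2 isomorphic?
No, not isomorphic

The graphs are NOT isomorphic.

Counting triangles (3-cliques): G1 has 25, G2 has 19.
Triangle count is an isomorphism invariant, so differing triangle counts rule out isomorphism.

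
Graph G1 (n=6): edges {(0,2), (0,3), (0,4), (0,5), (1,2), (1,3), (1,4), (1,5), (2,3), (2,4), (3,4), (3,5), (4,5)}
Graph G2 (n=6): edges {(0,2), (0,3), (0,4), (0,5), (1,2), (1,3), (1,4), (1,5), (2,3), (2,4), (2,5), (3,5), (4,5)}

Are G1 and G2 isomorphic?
Yes, isomorphic

The graphs are isomorphic.
One valid mapping φ: V(G1) → V(G2): 0→0, 1→1, 2→4, 3→2, 4→5, 5→3

Verify φ preserves adjacency — for each edge of G1, its image is an edge of G2:
  (0,2) → (φ(0),φ(2)) = (0,4) ∈ E(G2) ✓
  (0,3) → (φ(0),φ(3)) = (0,2) ∈ E(G2) ✓
  (0,4) → (φ(0),φ(4)) = (0,5) ∈ E(G2) ✓
  (0,5) → (φ(0),φ(5)) = (0,3) ∈ E(G2) ✓
  (1,2) → (φ(1),φ(2)) = (1,4) ∈ E(G2) ✓
  (1,3) → (φ(1),φ(3)) = (1,2) ∈ E(G2) ✓
  (1,4) → (φ(1),φ(4)) = (1,5) ∈ E(G2) ✓
  (1,5) → (φ(1),φ(5)) = (1,3) ∈ E(G2) ✓
  (2,3) → (φ(2),φ(3)) = (2,4) ∈ E(G2) ✓
  (2,4) → (φ(2),φ(4)) = (4,5) ∈ E(G2) ✓
  (3,4) → (φ(3),φ(4)) = (2,5) ∈ E(G2) ✓
  (3,5) → (φ(3),φ(5)) = (2,3) ∈ E(G2) ✓
  (4,5) → (φ(4),φ(5)) = (3,5) ∈ E(G2) ✓
All 13 edges of G1 map to edges of G2, and |E(G1)| = |E(G2)| = 13, so φ is a bijection on edges as well as vertices. Hence G1 ≅ G2.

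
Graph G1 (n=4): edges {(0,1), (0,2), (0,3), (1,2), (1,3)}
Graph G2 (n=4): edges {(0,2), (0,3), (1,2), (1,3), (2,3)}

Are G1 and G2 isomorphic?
Yes, isomorphic

The graphs are isomorphic.
One valid mapping φ: V(G1) → V(G2): 0→2, 1→3, 2→1, 3→0

Verify φ preserves adjacency — for each edge of G1, its image is an edge of G2:
  (0,1) → (φ(0),φ(1)) = (2,3) ∈ E(G2) ✓
  (0,2) → (φ(0),φ(2)) = (1,2) ∈ E(G2) ✓
  (0,3) → (φ(0),φ(3)) = (0,2) ∈ E(G2) ✓
  (1,2) → (φ(1),φ(2)) = (1,3) ∈ E(G2) ✓
  (1,3) → (φ(1),φ(3)) = (0,3) ∈ E(G2) ✓
All 5 edges of G1 map to edges of G2, and |E(G1)| = |E(G2)| = 5, so φ is a bijection on edges as well as vertices. Hence G1 ≅ G2.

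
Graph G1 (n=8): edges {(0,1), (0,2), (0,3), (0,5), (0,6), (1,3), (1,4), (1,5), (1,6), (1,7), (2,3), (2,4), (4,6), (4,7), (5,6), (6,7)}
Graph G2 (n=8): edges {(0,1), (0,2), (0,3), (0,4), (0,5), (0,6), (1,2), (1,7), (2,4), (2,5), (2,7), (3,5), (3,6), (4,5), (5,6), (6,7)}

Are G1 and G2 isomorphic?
Yes, isomorphic

The graphs are isomorphic.
One valid mapping φ: V(G1) → V(G2): 0→2, 1→0, 2→7, 3→1, 4→6, 5→4, 6→5, 7→3

Verify φ preserves adjacency — for each edge of G1, its image is an edge of G2:
  (0,1) → (φ(0),φ(1)) = (0,2) ∈ E(G2) ✓
  (0,2) → (φ(0),φ(2)) = (2,7) ∈ E(G2) ✓
  (0,3) → (φ(0),φ(3)) = (1,2) ∈ E(G2) ✓
  (0,5) → (φ(0),φ(5)) = (2,4) ∈ E(G2) ✓
  (0,6) → (φ(0),φ(6)) = (2,5) ∈ E(G2) ✓
  (1,3) → (φ(1),φ(3)) = (0,1) ∈ E(G2) ✓
  (1,4) → (φ(1),φ(4)) = (0,6) ∈ E(G2) ✓
  (1,5) → (φ(1),φ(5)) = (0,4) ∈ E(G2) ✓
  (1,6) → (φ(1),φ(6)) = (0,5) ∈ E(G2) ✓
  (1,7) → (φ(1),φ(7)) = (0,3) ∈ E(G2) ✓
  (2,3) → (φ(2),φ(3)) = (1,7) ∈ E(G2) ✓
  (2,4) → (φ(2),φ(4)) = (6,7) ∈ E(G2) ✓
  (4,6) → (φ(4),φ(6)) = (5,6) ∈ E(G2) ✓
  (4,7) → (φ(4),φ(7)) = (3,6) ∈ E(G2) ✓
  (5,6) → (φ(5),φ(6)) = (4,5) ∈ E(G2) ✓
  (6,7) → (φ(6),φ(7)) = (3,5) ∈ E(G2) ✓
All 16 edges of G1 map to edges of G2, and |E(G1)| = |E(G2)| = 16, so φ is a bijection on edges as well as vertices. Hence G1 ≅ G2.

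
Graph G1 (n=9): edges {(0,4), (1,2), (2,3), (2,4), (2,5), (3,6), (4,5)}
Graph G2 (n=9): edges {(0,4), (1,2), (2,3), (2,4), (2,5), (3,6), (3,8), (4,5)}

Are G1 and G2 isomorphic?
No, not isomorphic

The graphs are NOT isomorphic.

Counting edges: G1 has 7 edge(s); G2 has 8 edge(s).
Edge count is an isomorphism invariant (a bijection on vertices induces a bijection on edges), so differing edge counts rule out isomorphism.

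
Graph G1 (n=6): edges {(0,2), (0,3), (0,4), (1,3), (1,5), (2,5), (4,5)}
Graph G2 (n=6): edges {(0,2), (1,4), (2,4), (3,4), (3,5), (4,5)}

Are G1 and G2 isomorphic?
No, not isomorphic

The graphs are NOT isomorphic.

Degrees in G1: deg(0)=3, deg(1)=2, deg(2)=2, deg(3)=2, deg(4)=2, deg(5)=3.
Sorted degree sequence of G1: [3, 3, 2, 2, 2, 2].
Degrees in G2: deg(0)=1, deg(1)=1, deg(2)=2, deg(3)=2, deg(4)=4, deg(5)=2.
Sorted degree sequence of G2: [4, 2, 2, 2, 1, 1].
The (sorted) degree sequence is an isomorphism invariant, so since G1 and G2 have different degree sequences they cannot be isomorphic.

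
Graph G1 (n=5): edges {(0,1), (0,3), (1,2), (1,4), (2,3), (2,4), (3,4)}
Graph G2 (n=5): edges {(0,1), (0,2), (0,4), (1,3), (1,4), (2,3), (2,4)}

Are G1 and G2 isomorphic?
Yes, isomorphic

The graphs are isomorphic.
One valid mapping φ: V(G1) → V(G2): 0→3, 1→1, 2→0, 3→2, 4→4

Verify φ preserves adjacency — for each edge of G1, its image is an edge of G2:
  (0,1) → (φ(0),φ(1)) = (1,3) ∈ E(G2) ✓
  (0,3) → (φ(0),φ(3)) = (2,3) ∈ E(G2) ✓
  (1,2) → (φ(1),φ(2)) = (0,1) ∈ E(G2) ✓
  (1,4) → (φ(1),φ(4)) = (1,4) ∈ E(G2) ✓
  (2,3) → (φ(2),φ(3)) = (0,2) ∈ E(G2) ✓
  (2,4) → (φ(2),φ(4)) = (0,4) ∈ E(G2) ✓
  (3,4) → (φ(3),φ(4)) = (2,4) ∈ E(G2) ✓
All 7 edges of G1 map to edges of G2, and |E(G1)| = |E(G2)| = 7, so φ is a bijection on edges as well as vertices. Hence G1 ≅ G2.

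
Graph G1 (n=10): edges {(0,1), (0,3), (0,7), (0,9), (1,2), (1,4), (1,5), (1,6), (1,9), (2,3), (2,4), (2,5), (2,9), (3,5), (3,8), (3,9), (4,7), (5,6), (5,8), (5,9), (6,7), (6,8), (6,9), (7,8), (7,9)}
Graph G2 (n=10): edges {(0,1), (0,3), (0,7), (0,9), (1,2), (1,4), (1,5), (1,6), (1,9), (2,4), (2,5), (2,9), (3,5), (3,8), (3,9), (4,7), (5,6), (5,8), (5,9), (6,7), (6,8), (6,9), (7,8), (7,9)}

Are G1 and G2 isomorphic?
No, not isomorphic

The graphs are NOT isomorphic.

Counting edges: G1 has 25 edge(s); G2 has 24 edge(s).
Edge count is an isomorphism invariant (a bijection on vertices induces a bijection on edges), so differing edge counts rule out isomorphism.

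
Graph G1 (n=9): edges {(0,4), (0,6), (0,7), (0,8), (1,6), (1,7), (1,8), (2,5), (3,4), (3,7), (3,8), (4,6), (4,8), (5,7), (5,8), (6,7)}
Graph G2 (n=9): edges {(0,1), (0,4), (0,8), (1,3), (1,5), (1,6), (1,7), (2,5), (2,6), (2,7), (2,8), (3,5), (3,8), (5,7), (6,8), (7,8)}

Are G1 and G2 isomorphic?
Yes, isomorphic

The graphs are isomorphic.
One valid mapping φ: V(G1) → V(G2): 0→7, 1→6, 2→4, 3→3, 4→5, 5→0, 6→2, 7→8, 8→1

Verify φ preserves adjacency — for each edge of G1, its image is an edge of G2:
  (0,4) → (φ(0),φ(4)) = (5,7) ∈ E(G2) ✓
  (0,6) → (φ(0),φ(6)) = (2,7) ∈ E(G2) ✓
  (0,7) → (φ(0),φ(7)) = (7,8) ∈ E(G2) ✓
  (0,8) → (φ(0),φ(8)) = (1,7) ∈ E(G2) ✓
  (1,6) → (φ(1),φ(6)) = (2,6) ∈ E(G2) ✓
  (1,7) → (φ(1),φ(7)) = (6,8) ∈ E(G2) ✓
  (1,8) → (φ(1),φ(8)) = (1,6) ∈ E(G2) ✓
  (2,5) → (φ(2),φ(5)) = (0,4) ∈ E(G2) ✓
  (3,4) → (φ(3),φ(4)) = (3,5) ∈ E(G2) ✓
  (3,7) → (φ(3),φ(7)) = (3,8) ∈ E(G2) ✓
  (3,8) → (φ(3),φ(8)) = (1,3) ∈ E(G2) ✓
  (4,6) → (φ(4),φ(6)) = (2,5) ∈ E(G2) ✓
  (4,8) → (φ(4),φ(8)) = (1,5) ∈ E(G2) ✓
  (5,7) → (φ(5),φ(7)) = (0,8) ∈ E(G2) ✓
  (5,8) → (φ(5),φ(8)) = (0,1) ∈ E(G2) ✓
  (6,7) → (φ(6),φ(7)) = (2,8) ∈ E(G2) ✓
All 16 edges of G1 map to edges of G2, and |E(G1)| = |E(G2)| = 16, so φ is a bijection on edges as well as vertices. Hence G1 ≅ G2.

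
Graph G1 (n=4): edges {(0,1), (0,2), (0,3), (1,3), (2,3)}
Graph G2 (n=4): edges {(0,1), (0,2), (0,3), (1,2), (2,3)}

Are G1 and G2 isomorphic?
Yes, isomorphic

The graphs are isomorphic.
One valid mapping φ: V(G1) → V(G2): 0→2, 1→1, 2→3, 3→0

Verify φ preserves adjacency — for each edge of G1, its image is an edge of G2:
  (0,1) → (φ(0),φ(1)) = (1,2) ∈ E(G2) ✓
  (0,2) → (φ(0),φ(2)) = (2,3) ∈ E(G2) ✓
  (0,3) → (φ(0),φ(3)) = (0,2) ∈ E(G2) ✓
  (1,3) → (φ(1),φ(3)) = (0,1) ∈ E(G2) ✓
  (2,3) → (φ(2),φ(3)) = (0,3) ∈ E(G2) ✓
All 5 edges of G1 map to edges of G2, and |E(G1)| = |E(G2)| = 5, so φ is a bijection on edges as well as vertices. Hence G1 ≅ G2.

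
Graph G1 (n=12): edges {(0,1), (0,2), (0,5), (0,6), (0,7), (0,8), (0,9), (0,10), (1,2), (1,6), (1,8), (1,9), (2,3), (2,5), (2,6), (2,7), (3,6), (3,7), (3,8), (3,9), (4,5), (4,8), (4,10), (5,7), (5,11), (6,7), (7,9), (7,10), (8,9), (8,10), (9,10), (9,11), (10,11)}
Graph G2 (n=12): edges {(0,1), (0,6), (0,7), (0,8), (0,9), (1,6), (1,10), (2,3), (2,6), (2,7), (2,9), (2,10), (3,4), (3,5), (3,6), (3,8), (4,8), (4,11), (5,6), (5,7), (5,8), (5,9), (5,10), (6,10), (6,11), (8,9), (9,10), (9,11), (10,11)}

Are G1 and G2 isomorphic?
No, not isomorphic

The graphs are NOT isomorphic.

Counting triangles (3-cliques): G1 has 27, G2 has 14.
Triangle count is an isomorphism invariant, so differing triangle counts rule out isomorphism.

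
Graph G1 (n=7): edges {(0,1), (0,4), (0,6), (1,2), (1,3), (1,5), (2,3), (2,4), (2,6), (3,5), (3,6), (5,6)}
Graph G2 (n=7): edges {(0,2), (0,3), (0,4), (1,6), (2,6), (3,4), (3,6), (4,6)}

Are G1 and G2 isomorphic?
No, not isomorphic

The graphs are NOT isomorphic.

Connected components of G1: 1 component(s) with vertex sets [[0, 1, 2, 3, 4, 5, 6]], sizes [7].
Connected components of G2: 2 component(s) with vertex sets [[5], [0, 1, 2, 3, 4, 6]], sizes [1, 6].
The number of connected components (and the multiset of component sizes) is an isomorphism invariant — an isomorphism maps each component of G1 bijectively onto a component of G2. Since G1 has 1 component(s) and G2 has 2, they cannot be isomorphic.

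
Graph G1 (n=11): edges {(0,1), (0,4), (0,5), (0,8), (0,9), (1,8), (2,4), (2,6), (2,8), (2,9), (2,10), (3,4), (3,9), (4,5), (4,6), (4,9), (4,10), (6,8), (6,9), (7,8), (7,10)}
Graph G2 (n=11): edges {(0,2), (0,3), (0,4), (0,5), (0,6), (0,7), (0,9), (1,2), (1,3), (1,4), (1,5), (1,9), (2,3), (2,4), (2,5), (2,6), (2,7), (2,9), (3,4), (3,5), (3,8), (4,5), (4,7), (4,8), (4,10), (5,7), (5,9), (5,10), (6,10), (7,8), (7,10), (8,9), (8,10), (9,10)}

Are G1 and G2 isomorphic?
No, not isomorphic

The graphs are NOT isomorphic.

Counting triangles (3-cliques): G1 has 10, G2 has 37.
Triangle count is an isomorphism invariant, so differing triangle counts rule out isomorphism.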